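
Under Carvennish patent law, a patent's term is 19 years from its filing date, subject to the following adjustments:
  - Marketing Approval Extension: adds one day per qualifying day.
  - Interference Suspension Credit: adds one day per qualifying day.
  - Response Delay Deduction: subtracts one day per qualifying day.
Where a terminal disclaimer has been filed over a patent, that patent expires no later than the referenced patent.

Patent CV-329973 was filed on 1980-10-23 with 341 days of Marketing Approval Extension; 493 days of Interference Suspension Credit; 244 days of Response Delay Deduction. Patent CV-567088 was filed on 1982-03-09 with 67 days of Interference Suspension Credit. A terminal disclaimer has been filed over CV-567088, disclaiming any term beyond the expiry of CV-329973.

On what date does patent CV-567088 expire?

2001-05-15

Natural term of CV-567088:
  Base: filing + 19 years → 9 March 2001.
  Interference Suspension Credit: +67 days → 15 May 2001.
Expiry of referenced patent CV-329973:
  Base: filing + 19 years → 23 October 1999.
  Marketing Approval Extension: +341 days → 28 September 2000.
  Interference Suspension Credit: +493 days → 3 February 2002.
  Response Delay Deduction: −244 days → 4 June 2001.
Terminal disclaimer: CV-567088 expires on the earlier of 15 May 2001 and 4 June 2001.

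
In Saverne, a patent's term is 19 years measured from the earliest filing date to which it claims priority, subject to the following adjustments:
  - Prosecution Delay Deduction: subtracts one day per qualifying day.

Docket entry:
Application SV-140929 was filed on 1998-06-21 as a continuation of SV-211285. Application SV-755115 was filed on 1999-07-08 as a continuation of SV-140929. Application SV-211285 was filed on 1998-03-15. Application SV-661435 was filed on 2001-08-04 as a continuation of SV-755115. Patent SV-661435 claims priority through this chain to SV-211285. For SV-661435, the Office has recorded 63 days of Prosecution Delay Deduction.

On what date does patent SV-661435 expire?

2017-01-11

Earliest priority filing: 15 March 1998.
Base term: 15 March 1998 + 19 years → 15 March 2017.
Prosecution Delay Deduction: −63 days → 11 January 2017.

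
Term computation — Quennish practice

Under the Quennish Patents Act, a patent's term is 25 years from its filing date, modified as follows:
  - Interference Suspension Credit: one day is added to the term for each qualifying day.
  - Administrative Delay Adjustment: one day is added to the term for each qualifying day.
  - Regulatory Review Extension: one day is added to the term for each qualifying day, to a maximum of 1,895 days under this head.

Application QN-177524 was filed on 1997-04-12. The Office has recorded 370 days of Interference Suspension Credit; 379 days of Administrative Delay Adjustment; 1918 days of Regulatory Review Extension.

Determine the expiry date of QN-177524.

2029-07-08

Base term: filing date + 25 years → 12 April 2022.
Interference Suspension Credit: +370 days → 17 April 2023.
Administrative Delay Adjustment: +379 days → 30 April 2024.
Regulatory Review Extension: 1918 days claimed exceeds the 1895-day cap, so +1895 days → 8 July 2029.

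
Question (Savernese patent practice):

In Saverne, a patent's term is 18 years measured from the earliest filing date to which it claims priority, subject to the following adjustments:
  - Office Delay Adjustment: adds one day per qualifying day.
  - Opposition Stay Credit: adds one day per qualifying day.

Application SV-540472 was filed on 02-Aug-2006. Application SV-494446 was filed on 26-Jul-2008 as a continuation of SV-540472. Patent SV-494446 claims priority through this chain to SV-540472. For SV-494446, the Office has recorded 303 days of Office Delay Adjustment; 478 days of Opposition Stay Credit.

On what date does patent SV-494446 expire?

2026-09-22

Earliest priority filing: 2 August 2006.
Base term: 2 August 2006 + 18 years → 2 August 2024.
Office Delay Adjustment: +303 days → 1 June 2025.
Opposition Stay Credit: +478 days → 22 September 2026.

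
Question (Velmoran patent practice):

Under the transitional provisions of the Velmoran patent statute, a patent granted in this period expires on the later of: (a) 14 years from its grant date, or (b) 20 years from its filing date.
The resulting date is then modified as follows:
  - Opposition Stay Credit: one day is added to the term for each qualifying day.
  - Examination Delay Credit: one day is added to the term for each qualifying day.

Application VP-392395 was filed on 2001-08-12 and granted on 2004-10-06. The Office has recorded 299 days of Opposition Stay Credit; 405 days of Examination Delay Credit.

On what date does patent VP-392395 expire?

2023-07-17

(a) grant + 14 years → 6 October 2018.
(b) filing + 20 years → 12 August 2021.
Later of the two: 12 August 2021.
Opposition Stay Credit: +299 days → 7 June 2022.
Examination Delay Credit: +405 days → 17 July 2023.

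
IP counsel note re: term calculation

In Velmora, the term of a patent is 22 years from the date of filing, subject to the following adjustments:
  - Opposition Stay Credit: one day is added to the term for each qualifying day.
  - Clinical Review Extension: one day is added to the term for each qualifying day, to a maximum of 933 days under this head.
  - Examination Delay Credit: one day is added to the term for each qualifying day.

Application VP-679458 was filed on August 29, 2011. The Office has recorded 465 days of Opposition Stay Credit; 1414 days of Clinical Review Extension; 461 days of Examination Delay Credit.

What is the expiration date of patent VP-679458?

October 1, 2038

Base term: filing date + 22 years → 29 August 2033.
Opposition Stay Credit: +465 days → 7 December 2034.
Clinical Review Extension: 1414 days claimed exceeds the 933-day cap, so +933 days → 27 June 2037.
Examination Delay Credit: +461 days → 1 October 2038.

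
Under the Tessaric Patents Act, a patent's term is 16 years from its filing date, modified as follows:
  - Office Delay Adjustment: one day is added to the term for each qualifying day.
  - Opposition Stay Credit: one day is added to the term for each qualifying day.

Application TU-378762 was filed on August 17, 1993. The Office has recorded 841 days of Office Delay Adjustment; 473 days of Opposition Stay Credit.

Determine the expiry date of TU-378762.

March 23, 2013

Base term: filing date + 16 years → 17 August 2009.
Office Delay Adjustment: +841 days → 6 December 2011.
Opposition Stay Credit: +473 days → 23 March 2013.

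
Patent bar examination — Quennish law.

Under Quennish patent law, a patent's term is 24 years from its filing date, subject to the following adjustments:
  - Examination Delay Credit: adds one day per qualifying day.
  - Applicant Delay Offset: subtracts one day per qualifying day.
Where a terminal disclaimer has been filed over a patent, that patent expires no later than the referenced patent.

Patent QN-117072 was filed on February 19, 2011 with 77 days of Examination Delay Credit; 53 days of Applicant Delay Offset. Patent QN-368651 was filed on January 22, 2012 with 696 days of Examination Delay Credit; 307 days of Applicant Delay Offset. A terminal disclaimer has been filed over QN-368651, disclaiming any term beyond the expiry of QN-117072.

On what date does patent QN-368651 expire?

2035-03-15

Natural term of QN-368651:
  Base: filing + 24 years → 22 January 2036.
  Examination Delay Credit: +696 days → 18 December 2037.
  Applicant Delay Offset: −307 days → 14 February 2037.
Expiry of referenced patent QN-117072:
  Base: filing + 24 years → 19 February 2035.
  Examination Delay Credit: +77 days → 7 May 2035.
  Applicant Delay Offset: −53 days → 15 March 2035.
Terminal disclaimer: QN-368651 expires on the earlier of 14 February 2037 and 15 March 2035.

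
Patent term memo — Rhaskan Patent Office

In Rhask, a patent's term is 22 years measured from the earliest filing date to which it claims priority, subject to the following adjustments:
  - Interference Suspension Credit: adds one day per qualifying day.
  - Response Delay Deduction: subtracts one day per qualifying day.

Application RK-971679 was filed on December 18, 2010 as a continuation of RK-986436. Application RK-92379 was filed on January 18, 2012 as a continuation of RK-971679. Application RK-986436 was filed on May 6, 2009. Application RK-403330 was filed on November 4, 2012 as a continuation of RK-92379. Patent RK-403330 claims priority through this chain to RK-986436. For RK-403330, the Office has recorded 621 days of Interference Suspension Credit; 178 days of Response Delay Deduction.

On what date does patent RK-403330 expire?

Earliest priority filing: 6 May 2009.
Base term: 6 May 2009 + 22 years → 6 May 2031.
Interference Suspension Credit: +621 days → 16 January 2033.
Response Delay Deduction: −178 days → 22 July 2032.

July 22, 2032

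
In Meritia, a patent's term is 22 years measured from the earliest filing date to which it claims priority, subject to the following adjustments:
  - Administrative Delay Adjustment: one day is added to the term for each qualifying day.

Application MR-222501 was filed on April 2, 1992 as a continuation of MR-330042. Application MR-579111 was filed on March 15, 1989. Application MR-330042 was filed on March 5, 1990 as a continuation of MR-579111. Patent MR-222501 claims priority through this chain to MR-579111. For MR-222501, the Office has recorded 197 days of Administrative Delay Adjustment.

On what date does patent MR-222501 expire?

Earliest priority filing: 15 March 1989.
Base term: 15 March 1989 + 22 years → 15 March 2011.
Administrative Delay Adjustment: +197 days → 28 September 2011.

2011-09-28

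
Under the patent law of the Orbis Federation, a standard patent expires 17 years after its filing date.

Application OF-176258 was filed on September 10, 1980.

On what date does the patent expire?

Filing date + 17 years → 10 September 1997.

1997-09-10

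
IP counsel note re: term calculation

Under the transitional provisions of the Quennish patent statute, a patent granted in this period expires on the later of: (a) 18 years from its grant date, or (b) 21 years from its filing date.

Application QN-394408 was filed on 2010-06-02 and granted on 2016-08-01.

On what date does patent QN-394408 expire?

(a) grant + 18 years → 1 August 2034.
(b) filing + 21 years → 2 June 2031.
Later of the two: 1 August 2034.

2034-08-01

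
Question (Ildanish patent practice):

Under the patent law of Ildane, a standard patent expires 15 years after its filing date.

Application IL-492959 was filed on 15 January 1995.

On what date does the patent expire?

Filing date + 15 years → 15 January 2010.

2010-01-15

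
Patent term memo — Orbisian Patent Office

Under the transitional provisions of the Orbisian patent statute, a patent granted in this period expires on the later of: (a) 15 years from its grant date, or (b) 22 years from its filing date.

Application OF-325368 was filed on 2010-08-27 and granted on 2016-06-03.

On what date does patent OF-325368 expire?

August 27, 2032

(a) grant + 15 years → 3 June 2031.
(b) filing + 22 years → 27 August 2032.
Later of the two: 27 August 2032.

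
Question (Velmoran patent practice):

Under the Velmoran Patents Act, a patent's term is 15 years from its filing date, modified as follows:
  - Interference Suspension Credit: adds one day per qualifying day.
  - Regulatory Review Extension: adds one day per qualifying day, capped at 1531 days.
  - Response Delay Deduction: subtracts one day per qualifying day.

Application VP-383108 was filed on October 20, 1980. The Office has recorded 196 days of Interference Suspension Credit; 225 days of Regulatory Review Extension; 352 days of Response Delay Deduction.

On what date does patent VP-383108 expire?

December 28, 1995

Base term: filing date + 15 years → 20 October 1995.
Interference Suspension Credit: +196 days → 3 May 1996.
Regulatory Review Extension: 225 days (within the 1531-day cap) → +225 days → 14 December 1996.
Response Delay Deduction: −352 days → 28 December 1995.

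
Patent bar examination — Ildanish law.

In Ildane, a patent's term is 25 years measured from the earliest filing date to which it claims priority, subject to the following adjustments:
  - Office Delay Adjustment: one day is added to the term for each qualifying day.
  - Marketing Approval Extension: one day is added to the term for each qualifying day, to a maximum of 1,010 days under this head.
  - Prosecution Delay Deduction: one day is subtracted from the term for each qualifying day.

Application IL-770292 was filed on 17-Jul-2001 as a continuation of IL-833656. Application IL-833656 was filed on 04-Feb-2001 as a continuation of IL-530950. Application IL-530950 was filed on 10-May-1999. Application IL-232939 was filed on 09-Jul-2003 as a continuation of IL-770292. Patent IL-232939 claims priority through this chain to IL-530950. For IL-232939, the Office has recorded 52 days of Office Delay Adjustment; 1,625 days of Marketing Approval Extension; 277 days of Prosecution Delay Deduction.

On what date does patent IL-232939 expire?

Earliest priority filing: 10 May 1999.
Base term: 10 May 1999 + 25 years → 10 May 2024.
Office Delay Adjustment: +52 days → 1 July 2024.
Marketing Approval Extension: 1625 days claimed exceeds the 1010-day cap, so +1010 days → 7 April 2027.
Prosecution Delay Deduction: −277 days → 4 July 2026.

July 4, 2026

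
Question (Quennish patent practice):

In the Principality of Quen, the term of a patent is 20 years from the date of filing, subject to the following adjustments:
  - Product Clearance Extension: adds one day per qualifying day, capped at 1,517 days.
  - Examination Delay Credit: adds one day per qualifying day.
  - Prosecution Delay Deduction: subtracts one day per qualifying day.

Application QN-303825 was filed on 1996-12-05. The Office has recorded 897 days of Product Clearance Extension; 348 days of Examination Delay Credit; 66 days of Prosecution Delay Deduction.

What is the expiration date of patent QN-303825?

February 27, 2020

Base term: filing date + 20 years → 5 December 2016.
Product Clearance Extension: 897 days (within the 1517-day cap) → +897 days → 21 May 2019.
Examination Delay Credit: +348 days → 3 May 2020.
Prosecution Delay Deduction: −66 days → 27 February 2020.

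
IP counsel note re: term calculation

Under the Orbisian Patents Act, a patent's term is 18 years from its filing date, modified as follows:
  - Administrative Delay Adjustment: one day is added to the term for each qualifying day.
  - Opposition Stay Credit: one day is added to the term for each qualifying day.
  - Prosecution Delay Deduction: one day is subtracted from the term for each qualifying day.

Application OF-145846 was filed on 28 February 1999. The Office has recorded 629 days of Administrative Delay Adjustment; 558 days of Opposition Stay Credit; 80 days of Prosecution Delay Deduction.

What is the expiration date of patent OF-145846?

March 11, 2020

Base term: filing date + 18 years → 28 February 2017.
Administrative Delay Adjustment: +629 days → 19 November 2018.
Opposition Stay Credit: +558 days → 30 May 2020.
Prosecution Delay Deduction: −80 days → 11 March 2020.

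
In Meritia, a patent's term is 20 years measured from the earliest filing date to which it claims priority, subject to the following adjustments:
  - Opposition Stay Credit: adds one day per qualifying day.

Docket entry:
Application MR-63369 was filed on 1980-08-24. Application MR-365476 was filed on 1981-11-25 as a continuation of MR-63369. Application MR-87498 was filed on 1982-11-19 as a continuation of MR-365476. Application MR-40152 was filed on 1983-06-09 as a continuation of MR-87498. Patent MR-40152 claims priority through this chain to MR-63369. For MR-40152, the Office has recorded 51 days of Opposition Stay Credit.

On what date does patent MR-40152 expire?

Earliest priority filing: 24 August 1980.
Base term: 24 August 1980 + 20 years → 24 August 2000.
Opposition Stay Credit: +51 days → 14 October 2000.

2000-10-14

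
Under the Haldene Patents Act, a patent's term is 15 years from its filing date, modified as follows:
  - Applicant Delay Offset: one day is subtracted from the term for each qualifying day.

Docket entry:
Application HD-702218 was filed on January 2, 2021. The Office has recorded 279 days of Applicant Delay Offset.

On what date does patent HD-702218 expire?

2035-03-29

Base term: filing date + 15 years → 2 January 2036.
Applicant Delay Offset: −279 days → 29 March 2035.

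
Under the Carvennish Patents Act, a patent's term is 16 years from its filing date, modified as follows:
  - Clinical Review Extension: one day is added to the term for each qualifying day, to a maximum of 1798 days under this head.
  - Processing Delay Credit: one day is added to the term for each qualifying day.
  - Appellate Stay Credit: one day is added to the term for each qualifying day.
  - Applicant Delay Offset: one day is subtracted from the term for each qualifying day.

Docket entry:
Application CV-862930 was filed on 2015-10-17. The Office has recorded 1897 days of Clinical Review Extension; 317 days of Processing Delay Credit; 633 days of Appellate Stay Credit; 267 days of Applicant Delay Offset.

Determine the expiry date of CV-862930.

Base term: filing date + 16 years → 17 October 2031.
Clinical Review Extension: 1897 days claimed exceeds the 1798-day cap, so +1798 days → 18 September 2036.
Processing Delay Credit: +317 days → 1 August 2037.
Appellate Stay Credit: +633 days → 26 April 2039.
Applicant Delay Offset: −267 days → 2 August 2038.

2038-08-02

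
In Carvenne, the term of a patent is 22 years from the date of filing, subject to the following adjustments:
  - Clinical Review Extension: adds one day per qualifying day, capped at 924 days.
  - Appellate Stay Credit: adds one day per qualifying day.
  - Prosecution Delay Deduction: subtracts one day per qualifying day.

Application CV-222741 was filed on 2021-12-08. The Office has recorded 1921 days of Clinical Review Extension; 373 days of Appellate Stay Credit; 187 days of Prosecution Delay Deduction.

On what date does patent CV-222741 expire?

Base term: filing date + 22 years → 8 December 2043.
Clinical Review Extension: 1921 days claimed exceeds the 924-day cap, so +924 days → 19 June 2046.
Appellate Stay Credit: +373 days → 27 June 2047.
Prosecution Delay Deduction: −187 days → 22 December 2046.

December 22, 2046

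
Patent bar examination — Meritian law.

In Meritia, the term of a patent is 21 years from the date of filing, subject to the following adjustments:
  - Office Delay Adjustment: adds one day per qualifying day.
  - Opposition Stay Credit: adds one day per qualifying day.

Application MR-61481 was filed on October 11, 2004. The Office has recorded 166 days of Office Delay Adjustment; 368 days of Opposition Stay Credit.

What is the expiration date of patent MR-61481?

Base term: filing date + 21 years → 11 October 2025.
Office Delay Adjustment: +166 days → 26 March 2026.
Opposition Stay Credit: +368 days → 29 March 2027.

2027-03-29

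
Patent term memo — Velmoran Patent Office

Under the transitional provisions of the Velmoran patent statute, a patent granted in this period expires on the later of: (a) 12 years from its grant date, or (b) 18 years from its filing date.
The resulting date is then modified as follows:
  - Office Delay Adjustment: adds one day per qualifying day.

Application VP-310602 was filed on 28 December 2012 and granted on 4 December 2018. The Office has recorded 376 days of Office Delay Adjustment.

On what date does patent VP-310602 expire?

(a) grant + 12 years → 4 December 2030.
(b) filing + 18 years → 28 December 2030.
Later of the two: 28 December 2030.
Office Delay Adjustment: +376 days → 8 January 2032.

2032-01-08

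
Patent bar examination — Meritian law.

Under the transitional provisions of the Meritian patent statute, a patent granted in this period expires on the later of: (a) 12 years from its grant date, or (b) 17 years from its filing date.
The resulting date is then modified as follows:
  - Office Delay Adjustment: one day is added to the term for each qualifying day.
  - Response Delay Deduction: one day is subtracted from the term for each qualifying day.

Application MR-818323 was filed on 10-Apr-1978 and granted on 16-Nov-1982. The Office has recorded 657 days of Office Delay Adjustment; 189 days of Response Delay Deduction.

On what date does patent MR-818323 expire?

(a) grant + 12 years → 16 November 1994.
(b) filing + 17 years → 10 April 1995.
Later of the two: 10 April 1995.
Office Delay Adjustment: +657 days → 26 January 1997.
Response Delay Deduction: −189 days → 21 July 1996.

July 21, 1996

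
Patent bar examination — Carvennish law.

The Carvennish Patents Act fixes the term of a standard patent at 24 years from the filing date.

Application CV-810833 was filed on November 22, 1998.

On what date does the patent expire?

Filing date + 24 years → 22 November 2022.

November 22, 2022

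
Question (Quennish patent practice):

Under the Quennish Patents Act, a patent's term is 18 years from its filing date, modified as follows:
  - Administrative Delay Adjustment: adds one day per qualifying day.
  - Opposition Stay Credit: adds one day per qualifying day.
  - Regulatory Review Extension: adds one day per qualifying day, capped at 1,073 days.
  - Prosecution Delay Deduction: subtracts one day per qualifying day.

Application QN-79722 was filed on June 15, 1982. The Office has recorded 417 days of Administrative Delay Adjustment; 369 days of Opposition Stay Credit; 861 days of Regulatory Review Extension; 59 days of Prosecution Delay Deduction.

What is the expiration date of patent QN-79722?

October 20, 2004

Base term: filing date + 18 years → 15 June 2000.
Administrative Delay Adjustment: +417 days → 6 August 2001.
Opposition Stay Credit: +369 days → 10 August 2002.
Regulatory Review Extension: 861 days (within the 1073-day cap) → +861 days → 18 December 2004.
Prosecution Delay Deduction: −59 days → 20 October 2004.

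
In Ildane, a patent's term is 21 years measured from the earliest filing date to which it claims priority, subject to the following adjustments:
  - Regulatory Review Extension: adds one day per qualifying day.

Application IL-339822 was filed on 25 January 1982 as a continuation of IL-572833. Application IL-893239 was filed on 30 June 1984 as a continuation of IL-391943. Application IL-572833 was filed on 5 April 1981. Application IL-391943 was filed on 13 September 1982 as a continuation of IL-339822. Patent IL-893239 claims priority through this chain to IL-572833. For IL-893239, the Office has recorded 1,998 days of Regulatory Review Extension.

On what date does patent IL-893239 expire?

Earliest priority filing: 5 April 1981.
Base term: 5 April 1981 + 21 years → 5 April 2002.
Regulatory Review Extension: +1998 days → 24 September 2007.

2007-09-24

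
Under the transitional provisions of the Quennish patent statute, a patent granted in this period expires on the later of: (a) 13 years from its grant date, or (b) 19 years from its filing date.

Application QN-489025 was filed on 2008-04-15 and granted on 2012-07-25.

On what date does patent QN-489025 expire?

(a) grant + 13 years → 25 July 2025.
(b) filing + 19 years → 15 April 2027.
Later of the two: 15 April 2027.

2027-04-15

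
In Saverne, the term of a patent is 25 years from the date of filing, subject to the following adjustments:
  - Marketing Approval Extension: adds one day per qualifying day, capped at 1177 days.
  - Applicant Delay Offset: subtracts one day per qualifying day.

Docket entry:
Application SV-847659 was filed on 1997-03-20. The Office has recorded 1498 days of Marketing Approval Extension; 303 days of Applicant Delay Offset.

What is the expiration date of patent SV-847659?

August 10, 2024

Base term: filing date + 25 years → 20 March 2022.
Marketing Approval Extension: 1498 days claimed exceeds the 1177-day cap, so +1177 days → 9 June 2025.
Applicant Delay Offset: −303 days → 10 August 2024.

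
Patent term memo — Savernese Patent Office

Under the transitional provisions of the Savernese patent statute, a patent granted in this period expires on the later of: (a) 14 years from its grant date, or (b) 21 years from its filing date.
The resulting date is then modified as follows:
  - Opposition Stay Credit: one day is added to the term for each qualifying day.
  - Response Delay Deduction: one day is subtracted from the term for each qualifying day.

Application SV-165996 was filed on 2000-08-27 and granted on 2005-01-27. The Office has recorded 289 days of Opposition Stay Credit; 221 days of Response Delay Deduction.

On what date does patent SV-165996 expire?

November 3, 2021

(a) grant + 14 years → 27 January 2019.
(b) filing + 21 years → 27 August 2021.
Later of the two: 27 August 2021.
Opposition Stay Credit: +289 days → 12 June 2022.
Response Delay Deduction: −221 days → 3 November 2021.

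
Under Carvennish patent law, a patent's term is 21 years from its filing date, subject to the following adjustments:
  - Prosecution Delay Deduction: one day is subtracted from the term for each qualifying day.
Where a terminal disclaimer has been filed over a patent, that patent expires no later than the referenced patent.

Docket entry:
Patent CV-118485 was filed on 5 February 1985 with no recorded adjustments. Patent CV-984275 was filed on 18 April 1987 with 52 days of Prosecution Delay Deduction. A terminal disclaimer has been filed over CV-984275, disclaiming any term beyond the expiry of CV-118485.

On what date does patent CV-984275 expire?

February 5, 2006

Natural term of CV-984275:
  Base: filing + 21 years → 18 April 2008.
  Prosecution Delay Deduction: −52 days → 26 February 2008.
Expiry of referenced patent CV-118485:
  Base: filing + 21 years → 5 February 2006.
Terminal disclaimer: CV-984275 expires on the earlier of 26 February 2008 and 5 February 2006.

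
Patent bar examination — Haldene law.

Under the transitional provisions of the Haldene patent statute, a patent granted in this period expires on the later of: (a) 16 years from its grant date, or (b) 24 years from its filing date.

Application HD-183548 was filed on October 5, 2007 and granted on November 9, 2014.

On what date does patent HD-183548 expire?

(a) grant + 16 years → 9 November 2030.
(b) filing + 24 years → 5 October 2031.
Later of the two: 5 October 2031.

2031-10-05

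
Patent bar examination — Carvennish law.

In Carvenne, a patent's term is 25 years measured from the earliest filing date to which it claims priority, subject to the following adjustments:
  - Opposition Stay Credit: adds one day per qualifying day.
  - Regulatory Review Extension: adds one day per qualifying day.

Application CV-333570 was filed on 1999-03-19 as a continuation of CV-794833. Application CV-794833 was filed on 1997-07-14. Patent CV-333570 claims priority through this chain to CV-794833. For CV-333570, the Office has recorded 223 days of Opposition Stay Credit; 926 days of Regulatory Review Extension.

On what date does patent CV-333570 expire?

September 5, 2025

Earliest priority filing: 14 July 1997.
Base term: 14 July 1997 + 25 years → 14 July 2022.
Opposition Stay Credit: +223 days → 22 February 2023.
Regulatory Review Extension: +926 days → 5 September 2025.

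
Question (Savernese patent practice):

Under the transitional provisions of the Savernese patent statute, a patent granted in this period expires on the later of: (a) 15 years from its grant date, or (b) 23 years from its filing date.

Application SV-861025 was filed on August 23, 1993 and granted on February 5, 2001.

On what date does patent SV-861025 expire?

(a) grant + 15 years → 5 February 2016.
(b) filing + 23 years → 23 August 2016.
Later of the two: 23 August 2016.

2016-08-23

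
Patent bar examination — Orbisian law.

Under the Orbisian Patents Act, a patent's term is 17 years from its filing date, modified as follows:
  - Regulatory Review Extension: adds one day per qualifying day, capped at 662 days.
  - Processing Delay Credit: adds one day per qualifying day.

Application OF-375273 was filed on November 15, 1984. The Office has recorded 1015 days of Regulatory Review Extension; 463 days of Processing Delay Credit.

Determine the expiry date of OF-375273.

Base term: filing date + 17 years → 15 November 2001.
Regulatory Review Extension: 1015 days claimed exceeds the 662-day cap, so +662 days → 8 September 2003.
Processing Delay Credit: +463 days → 14 December 2004.

2004-12-14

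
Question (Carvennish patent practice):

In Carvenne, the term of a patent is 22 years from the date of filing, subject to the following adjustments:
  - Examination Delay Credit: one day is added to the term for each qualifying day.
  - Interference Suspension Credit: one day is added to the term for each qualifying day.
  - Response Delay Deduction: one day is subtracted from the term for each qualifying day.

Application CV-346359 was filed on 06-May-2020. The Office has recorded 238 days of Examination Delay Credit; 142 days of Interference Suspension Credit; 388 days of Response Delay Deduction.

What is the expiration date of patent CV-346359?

April 28, 2042

Base term: filing date + 22 years → 6 May 2042.
Examination Delay Credit: +238 days → 30 December 2042.
Interference Suspension Credit: +142 days → 21 May 2043.
Response Delay Deduction: −388 days → 28 April 2042.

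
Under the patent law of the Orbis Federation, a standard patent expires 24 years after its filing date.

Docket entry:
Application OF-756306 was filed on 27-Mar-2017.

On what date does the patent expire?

2041-03-27

Filing date + 24 years → 27 March 2041.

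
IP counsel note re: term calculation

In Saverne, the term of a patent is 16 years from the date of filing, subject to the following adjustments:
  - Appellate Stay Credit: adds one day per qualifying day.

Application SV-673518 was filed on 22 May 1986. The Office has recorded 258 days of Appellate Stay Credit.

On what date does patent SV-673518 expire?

Base term: filing date + 16 years → 22 May 2002.
Appellate Stay Credit: +258 days → 4 February 2003.

February 4, 2003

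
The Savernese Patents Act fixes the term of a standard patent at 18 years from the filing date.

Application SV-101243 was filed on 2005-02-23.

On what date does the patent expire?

February 23, 2023

Filing date + 18 years → 23 February 2023.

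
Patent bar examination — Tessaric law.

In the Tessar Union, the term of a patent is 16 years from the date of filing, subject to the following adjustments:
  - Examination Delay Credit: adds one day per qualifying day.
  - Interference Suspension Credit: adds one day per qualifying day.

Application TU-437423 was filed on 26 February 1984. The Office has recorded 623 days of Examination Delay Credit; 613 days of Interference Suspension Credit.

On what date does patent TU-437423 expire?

2003-07-16

Base term: filing date + 16 years → 26 February 2000.
Examination Delay Credit: +623 days → 10 November 2001.
Interference Suspension Credit: +613 days → 16 July 2003.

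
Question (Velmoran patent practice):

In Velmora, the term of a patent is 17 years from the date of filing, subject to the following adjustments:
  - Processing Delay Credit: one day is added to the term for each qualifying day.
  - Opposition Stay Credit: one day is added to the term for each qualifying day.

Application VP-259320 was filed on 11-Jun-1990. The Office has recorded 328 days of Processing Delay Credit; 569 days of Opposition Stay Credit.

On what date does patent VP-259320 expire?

2009-11-24

Base term: filing date + 17 years → 11 June 2007.
Processing Delay Credit: +328 days → 4 May 2008.
Opposition Stay Credit: +569 days → 24 November 2009.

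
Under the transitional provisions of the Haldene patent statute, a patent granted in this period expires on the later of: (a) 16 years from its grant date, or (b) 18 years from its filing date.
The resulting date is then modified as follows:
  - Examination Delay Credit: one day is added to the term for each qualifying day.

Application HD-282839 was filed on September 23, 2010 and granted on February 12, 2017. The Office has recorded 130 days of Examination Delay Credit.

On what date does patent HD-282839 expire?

2033-06-22

(a) grant + 16 years → 12 February 2033.
(b) filing + 18 years → 23 September 2028.
Later of the two: 12 February 2033.
Examination Delay Credit: +130 days → 22 June 2033.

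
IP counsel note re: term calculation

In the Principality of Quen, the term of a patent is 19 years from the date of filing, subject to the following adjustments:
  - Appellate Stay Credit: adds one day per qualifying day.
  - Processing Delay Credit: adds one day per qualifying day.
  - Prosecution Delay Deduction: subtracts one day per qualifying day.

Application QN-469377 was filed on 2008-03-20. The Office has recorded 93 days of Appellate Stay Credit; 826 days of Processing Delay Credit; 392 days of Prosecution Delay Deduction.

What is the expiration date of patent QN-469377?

August 28, 2028

Base term: filing date + 19 years → 20 March 2027.
Appellate Stay Credit: +93 days → 21 June 2027.
Processing Delay Credit: +826 days → 24 September 2029.
Prosecution Delay Deduction: −392 days → 28 August 2028.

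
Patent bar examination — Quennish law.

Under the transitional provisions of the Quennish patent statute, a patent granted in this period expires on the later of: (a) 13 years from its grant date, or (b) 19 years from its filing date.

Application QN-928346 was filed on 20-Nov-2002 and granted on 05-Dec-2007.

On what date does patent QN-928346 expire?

November 20, 2021

(a) grant + 13 years → 5 December 2020.
(b) filing + 19 years → 20 November 2021.
Later of the two: 20 November 2021.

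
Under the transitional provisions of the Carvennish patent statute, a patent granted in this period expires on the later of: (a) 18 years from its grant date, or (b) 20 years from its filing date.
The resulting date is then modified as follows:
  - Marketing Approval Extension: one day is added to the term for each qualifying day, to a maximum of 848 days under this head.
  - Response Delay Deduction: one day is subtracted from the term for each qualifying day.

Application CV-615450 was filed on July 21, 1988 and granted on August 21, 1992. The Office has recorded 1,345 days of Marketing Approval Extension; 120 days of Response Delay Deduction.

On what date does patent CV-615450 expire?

(a) grant + 18 years → 21 August 2010.
(b) filing + 20 years → 21 July 2008.
Later of the two: 21 August 2010.
Marketing Approval Extension: 1345 days claimed exceeds the 848-day cap, so +848 days → 16 December 2012.
Response Delay Deduction: −120 days → 18 August 2012.

August 18, 2012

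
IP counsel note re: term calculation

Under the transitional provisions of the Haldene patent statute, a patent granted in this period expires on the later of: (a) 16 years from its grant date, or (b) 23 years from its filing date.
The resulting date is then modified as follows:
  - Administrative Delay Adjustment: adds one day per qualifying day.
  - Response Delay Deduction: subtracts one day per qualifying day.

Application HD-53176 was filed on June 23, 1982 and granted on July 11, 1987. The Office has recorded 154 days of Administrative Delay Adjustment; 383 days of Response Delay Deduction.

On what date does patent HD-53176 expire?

(a) grant + 16 years → 11 July 2003.
(b) filing + 23 years → 23 June 2005.
Later of the two: 23 June 2005.
Administrative Delay Adjustment: +154 days → 24 November 2005.
Response Delay Deduction: −383 days → 6 November 2004.

November 6, 2004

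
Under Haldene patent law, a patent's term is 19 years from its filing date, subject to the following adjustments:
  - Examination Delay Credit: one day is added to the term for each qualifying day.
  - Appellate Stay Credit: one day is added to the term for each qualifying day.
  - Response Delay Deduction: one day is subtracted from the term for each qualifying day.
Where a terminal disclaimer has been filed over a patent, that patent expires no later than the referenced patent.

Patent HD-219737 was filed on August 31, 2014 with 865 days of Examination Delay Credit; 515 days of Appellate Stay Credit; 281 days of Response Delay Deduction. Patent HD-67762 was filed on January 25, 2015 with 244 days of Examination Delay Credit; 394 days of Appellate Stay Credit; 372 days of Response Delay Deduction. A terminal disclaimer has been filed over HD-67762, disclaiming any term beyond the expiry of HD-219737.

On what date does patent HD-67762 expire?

October 18, 2034

Natural term of HD-67762:
  Base: filing + 19 years → 25 January 2034.
  Examination Delay Credit: +244 days → 26 September 2034.
  Appellate Stay Credit: +394 days → 25 October 2035.
  Response Delay Deduction: −372 days → 18 October 2034.
Expiry of referenced patent HD-219737:
  Base: filing + 19 years → 31 August 2033.
  Examination Delay Credit: +865 days → 13 January 2036.
  Appellate Stay Credit: +515 days → 11 June 2037.
  Response Delay Deduction: −281 days → 3 September 2036.
Terminal disclaimer: HD-67762 expires on the earlier of 18 October 2034 and 3 September 2036.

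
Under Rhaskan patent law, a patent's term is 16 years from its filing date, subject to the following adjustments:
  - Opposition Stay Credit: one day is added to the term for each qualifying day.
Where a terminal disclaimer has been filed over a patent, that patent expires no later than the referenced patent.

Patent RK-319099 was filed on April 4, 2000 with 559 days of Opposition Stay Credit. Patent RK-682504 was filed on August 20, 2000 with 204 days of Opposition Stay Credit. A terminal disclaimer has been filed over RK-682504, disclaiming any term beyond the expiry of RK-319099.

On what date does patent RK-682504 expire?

Natural term of RK-682504:
  Base: filing + 16 years → 20 August 2016.
  Opposition Stay Credit: +204 days → 12 March 2017.
Expiry of referenced patent RK-319099:
  Base: filing + 16 years → 4 April 2016.
  Opposition Stay Credit: +559 days → 15 October 2017.
Terminal disclaimer: RK-682504 expires on the earlier of 12 March 2017 and 15 October 2017.

2017-03-12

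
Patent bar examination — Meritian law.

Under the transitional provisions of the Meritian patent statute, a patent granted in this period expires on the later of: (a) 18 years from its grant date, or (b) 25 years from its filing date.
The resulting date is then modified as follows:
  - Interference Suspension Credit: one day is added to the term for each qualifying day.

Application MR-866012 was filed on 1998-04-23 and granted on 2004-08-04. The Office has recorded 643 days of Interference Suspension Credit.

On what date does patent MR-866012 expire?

2025-01-25

(a) grant + 18 years → 4 August 2022.
(b) filing + 25 years → 23 April 2023.
Later of the two: 23 April 2023.
Interference Suspension Credit: +643 days → 25 January 2025.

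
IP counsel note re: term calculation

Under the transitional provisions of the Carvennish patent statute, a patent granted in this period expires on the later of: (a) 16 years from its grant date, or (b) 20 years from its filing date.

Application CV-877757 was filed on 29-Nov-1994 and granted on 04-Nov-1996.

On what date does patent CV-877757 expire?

(a) grant + 16 years → 4 November 2012.
(b) filing + 20 years → 29 November 2014.
Later of the two: 29 November 2014.

November 29, 2014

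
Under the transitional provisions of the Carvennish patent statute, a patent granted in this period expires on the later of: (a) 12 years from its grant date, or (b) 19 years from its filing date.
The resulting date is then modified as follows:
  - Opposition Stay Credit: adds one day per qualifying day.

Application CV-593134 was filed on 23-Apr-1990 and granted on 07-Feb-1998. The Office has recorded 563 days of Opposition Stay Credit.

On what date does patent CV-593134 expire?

(a) grant + 12 years → 7 February 2010.
(b) filing + 19 years → 23 April 2009.
Later of the two: 7 February 2010.
Opposition Stay Credit: +563 days → 24 August 2011.

2011-08-24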